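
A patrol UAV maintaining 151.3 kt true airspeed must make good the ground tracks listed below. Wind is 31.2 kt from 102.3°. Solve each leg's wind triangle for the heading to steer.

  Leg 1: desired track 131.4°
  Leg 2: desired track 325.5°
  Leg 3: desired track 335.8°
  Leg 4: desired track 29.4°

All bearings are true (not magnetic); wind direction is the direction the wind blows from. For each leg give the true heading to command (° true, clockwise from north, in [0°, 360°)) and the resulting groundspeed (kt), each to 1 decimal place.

Leg 1: desired track 131.4°; wind correction -5.8° → command heading 125.6°, groundspeed 123.3 kt
Leg 2: desired track 325.5°; wind correction +8.1° → command heading 333.6°, groundspeed 172.5 kt
Leg 3: desired track 335.8°; wind correction +9.5° → command heading 345.3°, groundspeed 167.8 kt
Leg 4: desired track 29.4°; wind correction +11.4° → command heading 40.8°, groundspeed 139.2 kt

Leg 1: heading=125.6°, groundspeed=123.3 kt
Leg 2: heading=333.6°, groundspeed=172.5 kt
Leg 3: heading=345.3°, groundspeed=167.8 kt
Leg 4: heading=40.8°, groundspeed=139.2 kt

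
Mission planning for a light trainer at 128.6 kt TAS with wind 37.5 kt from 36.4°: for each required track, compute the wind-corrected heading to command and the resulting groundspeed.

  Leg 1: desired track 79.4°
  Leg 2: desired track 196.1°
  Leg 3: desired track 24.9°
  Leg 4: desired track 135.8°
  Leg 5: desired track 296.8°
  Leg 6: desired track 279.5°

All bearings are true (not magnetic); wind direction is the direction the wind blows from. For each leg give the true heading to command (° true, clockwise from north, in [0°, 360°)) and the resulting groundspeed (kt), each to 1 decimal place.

Leg 1: heading=67.9°, groundspeed=98.6 kt
Leg 2: heading=190.3°, groundspeed=163.1 kt
Leg 3: heading=28.2°, groundspeed=91.6 kt
Leg 4: heading=119.1°, groundspeed=129.3 kt
Leg 5: heading=313.5°, groundspeed=129.4 kt
Leg 6: heading=294.6°, groundspeed=141.1 kt

Leg 1: desired track 79.4°; wind correction -11.5° → command heading 67.9°, groundspeed 98.6 kt
Leg 2: desired track 196.1°; wind correction -5.8° → command heading 190.3°, groundspeed 163.1 kt
Leg 3: desired track 24.9°; wind correction +3.3° → command heading 28.2°, groundspeed 91.6 kt
Leg 4: desired track 135.8°; wind correction -16.7° → command heading 119.1°, groundspeed 129.3 kt
Leg 5: desired track 296.8°; wind correction +16.7° → command heading 313.5°, groundspeed 129.4 kt
Leg 6: desired track 279.5°; wind correction +15.1° → command heading 294.6°, groundspeed 141.1 kt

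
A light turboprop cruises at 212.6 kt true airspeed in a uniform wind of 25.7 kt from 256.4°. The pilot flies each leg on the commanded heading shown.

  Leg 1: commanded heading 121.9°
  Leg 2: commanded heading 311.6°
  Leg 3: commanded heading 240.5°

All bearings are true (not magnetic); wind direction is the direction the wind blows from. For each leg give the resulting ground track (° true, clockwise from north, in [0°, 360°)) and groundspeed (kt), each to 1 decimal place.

Leg 1: track=117.4°, groundspeed=231.3 kt
Leg 2: track=317.7°, groundspeed=199.1 kt
Leg 3: track=238.4°, groundspeed=188.0 kt

Leg 1: heading 121.9°; drift -4.5° → track 117.4°, groundspeed 231.3 kt
Leg 2: heading 311.6°; drift +6.1° → track 317.7°, groundspeed 199.1 kt
Leg 3: heading 240.5°; drift -2.1° → track 238.4°, groundspeed 188.0 kt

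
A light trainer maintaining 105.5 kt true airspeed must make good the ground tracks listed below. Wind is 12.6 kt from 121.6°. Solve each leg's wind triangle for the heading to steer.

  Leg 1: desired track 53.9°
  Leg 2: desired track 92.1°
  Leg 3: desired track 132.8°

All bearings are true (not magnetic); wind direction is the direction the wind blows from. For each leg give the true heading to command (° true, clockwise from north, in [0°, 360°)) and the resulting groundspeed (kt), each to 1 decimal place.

Leg 1: heading=60.2°, groundspeed=100.1 kt
Leg 2: heading=95.5°, groundspeed=94.4 kt
Leg 3: heading=131.5°, groundspeed=93.1 kt

Leg 1: desired track 53.9°; wind correction +6.3° → command heading 60.2°, groundspeed 100.1 kt
Leg 2: desired track 92.1°; wind correction +3.4° → command heading 95.5°, groundspeed 94.4 kt
Leg 3: desired track 132.8°; wind correction -1.3° → command heading 131.5°, groundspeed 93.1 kt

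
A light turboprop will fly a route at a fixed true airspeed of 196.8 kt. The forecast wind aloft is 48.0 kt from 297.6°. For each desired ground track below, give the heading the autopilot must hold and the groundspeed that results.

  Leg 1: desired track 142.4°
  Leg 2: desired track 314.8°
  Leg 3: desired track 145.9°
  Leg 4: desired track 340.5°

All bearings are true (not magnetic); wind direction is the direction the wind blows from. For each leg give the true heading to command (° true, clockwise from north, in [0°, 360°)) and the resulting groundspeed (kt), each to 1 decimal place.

Leg 1: desired track 142.4°; wind correction +5.9° → command heading 148.3°, groundspeed 239.3 kt
Leg 2: desired track 314.8°; wind correction -4.1° → command heading 310.7°, groundspeed 150.4 kt
Leg 3: desired track 145.9°; wind correction +6.6° → command heading 152.5°, groundspeed 237.7 kt
Leg 4: desired track 340.5°; wind correction -9.6° → command heading 330.9°, groundspeed 158.9 kt

Leg 1: heading=148.3°, groundspeed=239.3 kt
Leg 2: heading=310.7°, groundspeed=150.4 kt
Leg 3: heading=152.5°, groundspeed=237.7 kt
Leg 4: heading=330.9°, groundspeed=158.9 kt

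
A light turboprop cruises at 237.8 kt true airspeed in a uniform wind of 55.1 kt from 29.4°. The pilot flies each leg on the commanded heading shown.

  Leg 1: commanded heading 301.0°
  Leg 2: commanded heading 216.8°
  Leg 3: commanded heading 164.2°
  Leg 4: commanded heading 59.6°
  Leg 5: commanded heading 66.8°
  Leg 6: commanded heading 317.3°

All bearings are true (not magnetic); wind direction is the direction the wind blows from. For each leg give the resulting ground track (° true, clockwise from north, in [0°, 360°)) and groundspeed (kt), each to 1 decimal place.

Leg 1: track=287.9°, groundspeed=242.6 kt
Leg 2: track=215.4°, groundspeed=292.5 kt
Leg 3: track=172.2°, groundspeed=279.4 kt
Leg 4: track=67.9°, groundspeed=192.2 kt
Leg 5: track=76.6°, groundspeed=196.9 kt
Leg 6: track=303.9°, groundspeed=227.0 kt

Leg 1: heading 301.0°; drift -13.1° → track 287.9°, groundspeed 242.6 kt
Leg 2: heading 216.8°; drift -1.4° → track 215.4°, groundspeed 292.5 kt
Leg 3: heading 164.2°; drift +8.0° → track 172.2°, groundspeed 279.4 kt
Leg 4: heading 59.6°; drift +8.3° → track 67.9°, groundspeed 192.2 kt
Leg 5: heading 66.8°; drift +9.8° → track 76.6°, groundspeed 196.9 kt
Leg 6: heading 317.3°; drift -13.4° → track 303.9°, groundspeed 227.0 kt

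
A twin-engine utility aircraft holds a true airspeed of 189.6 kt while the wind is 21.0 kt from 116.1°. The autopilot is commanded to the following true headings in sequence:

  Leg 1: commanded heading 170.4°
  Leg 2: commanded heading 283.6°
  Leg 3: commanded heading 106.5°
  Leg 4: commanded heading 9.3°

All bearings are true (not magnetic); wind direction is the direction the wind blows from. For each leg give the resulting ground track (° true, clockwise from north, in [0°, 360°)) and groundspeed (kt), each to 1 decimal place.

Leg 1: track=175.9°, groundspeed=178.2 kt
Leg 2: track=284.8°, groundspeed=210.2 kt
Leg 3: track=105.3°, groundspeed=168.9 kt
Leg 4: track=3.4°, groundspeed=196.7 kt

Leg 1: heading 170.4°; drift +5.5° → track 175.9°, groundspeed 178.2 kt
Leg 2: heading 283.6°; drift +1.2° → track 284.8°, groundspeed 210.2 kt
Leg 3: heading 106.5°; drift -1.2° → track 105.3°, groundspeed 168.9 kt
Leg 4: heading 9.3°; drift -5.9° → track 3.4°, groundspeed 196.7 kt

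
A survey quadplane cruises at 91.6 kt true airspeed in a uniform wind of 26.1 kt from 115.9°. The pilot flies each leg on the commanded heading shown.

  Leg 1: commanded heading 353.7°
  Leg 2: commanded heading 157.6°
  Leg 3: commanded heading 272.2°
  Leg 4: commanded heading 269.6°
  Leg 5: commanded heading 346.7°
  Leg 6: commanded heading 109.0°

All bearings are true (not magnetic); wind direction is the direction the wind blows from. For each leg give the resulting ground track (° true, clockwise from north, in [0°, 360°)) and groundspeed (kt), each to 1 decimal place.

Leg 1: heading 353.7°; drift -11.8° → track 341.9°, groundspeed 107.8 kt
Leg 2: heading 157.6°; drift +13.5° → track 171.1°, groundspeed 74.2 kt
Leg 3: heading 272.2°; drift +5.2° → track 277.4°, groundspeed 116.0 kt
Leg 4: heading 269.6°; drift +5.7° → track 275.3°, groundspeed 115.6 kt
Leg 5: heading 346.7°; drift -10.6° → track 336.1°, groundspeed 110.0 kt
Leg 6: heading 109.0°; drift -2.7° → track 106.3°, groundspeed 65.8 kt

Leg 1: track=341.9°, groundspeed=107.8 kt
Leg 2: track=171.1°, groundspeed=74.2 kt
Leg 3: track=277.4°, groundspeed=116.0 kt
Leg 4: track=275.3°, groundspeed=115.6 kt
Leg 5: track=336.1°, groundspeed=110.0 kt
Leg 6: track=106.3°, groundspeed=65.8 kt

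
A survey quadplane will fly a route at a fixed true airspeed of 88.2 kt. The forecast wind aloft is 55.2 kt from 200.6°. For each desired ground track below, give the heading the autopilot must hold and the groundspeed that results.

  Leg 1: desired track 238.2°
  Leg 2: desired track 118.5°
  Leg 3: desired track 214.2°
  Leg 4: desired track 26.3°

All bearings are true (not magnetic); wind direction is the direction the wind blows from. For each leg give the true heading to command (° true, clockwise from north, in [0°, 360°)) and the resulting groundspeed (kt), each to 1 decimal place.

Leg 1: heading=215.8°, groundspeed=37.8 kt
Leg 2: heading=156.8°, groundspeed=61.6 kt
Leg 3: heading=205.7°, groundspeed=33.6 kt
Leg 4: heading=29.9°, groundspeed=143.0 kt

Leg 1: desired track 238.2°; wind correction -22.4° → command heading 215.8°, groundspeed 37.8 kt
Leg 2: desired track 118.5°; wind correction +38.3° → command heading 156.8°, groundspeed 61.6 kt
Leg 3: desired track 214.2°; wind correction -8.5° → command heading 205.7°, groundspeed 33.6 kt
Leg 4: desired track 26.3°; wind correction +3.6° → command heading 29.9°, groundspeed 143.0 kt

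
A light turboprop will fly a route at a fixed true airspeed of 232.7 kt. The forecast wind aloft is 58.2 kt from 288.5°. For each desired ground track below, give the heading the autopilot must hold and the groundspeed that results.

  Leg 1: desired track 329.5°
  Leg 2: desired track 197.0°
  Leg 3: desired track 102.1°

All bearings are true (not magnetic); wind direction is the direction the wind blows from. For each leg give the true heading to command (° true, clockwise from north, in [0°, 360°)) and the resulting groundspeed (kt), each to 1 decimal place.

Leg 1: heading=320.1°, groundspeed=185.6 kt
Leg 2: heading=211.5°, groundspeed=226.8 kt
Leg 3: heading=100.5°, groundspeed=290.4 kt

Leg 1: desired track 329.5°; wind correction -9.4° → command heading 320.1°, groundspeed 185.6 kt
Leg 2: desired track 197.0°; wind correction +14.5° → command heading 211.5°, groundspeed 226.8 kt
Leg 3: desired track 102.1°; wind correction -1.6° → command heading 100.5°, groundspeed 290.4 kt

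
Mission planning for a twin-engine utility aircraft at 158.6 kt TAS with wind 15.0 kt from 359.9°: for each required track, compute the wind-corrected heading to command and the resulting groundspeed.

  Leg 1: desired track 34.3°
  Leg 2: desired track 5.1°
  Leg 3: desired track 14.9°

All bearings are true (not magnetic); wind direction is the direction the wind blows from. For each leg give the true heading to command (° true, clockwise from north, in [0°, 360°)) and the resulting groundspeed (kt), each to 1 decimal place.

Leg 1: heading=31.2°, groundspeed=146.0 kt
Leg 2: heading=4.6°, groundspeed=143.7 kt
Leg 3: heading=13.5°, groundspeed=144.1 kt

Leg 1: desired track 34.3°; wind correction -3.1° → command heading 31.2°, groundspeed 146.0 kt
Leg 2: desired track 5.1°; wind correction -0.5° → command heading 4.6°, groundspeed 143.7 kt
Leg 3: desired track 14.9°; wind correction -1.4° → command heading 13.5°, groundspeed 144.1 kt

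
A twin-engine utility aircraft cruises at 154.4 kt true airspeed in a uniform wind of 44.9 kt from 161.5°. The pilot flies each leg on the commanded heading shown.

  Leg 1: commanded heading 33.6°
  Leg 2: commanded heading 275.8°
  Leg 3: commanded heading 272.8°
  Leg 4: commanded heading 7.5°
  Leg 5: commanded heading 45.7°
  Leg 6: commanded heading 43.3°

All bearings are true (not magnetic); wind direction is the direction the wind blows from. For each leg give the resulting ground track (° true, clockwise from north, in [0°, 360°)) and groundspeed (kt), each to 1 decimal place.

Leg 1: track=22.6°, groundspeed=185.4 kt
Leg 2: track=289.1°, groundspeed=177.7 kt
Leg 3: track=286.6°, groundspeed=175.8 kt
Leg 4: track=1.7°, groundspeed=195.7 kt
Leg 5: track=32.6°, groundspeed=178.6 kt
Leg 6: track=30.6°, groundspeed=180.0 kt

Leg 1: heading 33.6°; drift -11.0° → track 22.6°, groundspeed 185.4 kt
Leg 2: heading 275.8°; drift +13.3° → track 289.1°, groundspeed 177.7 kt
Leg 3: heading 272.8°; drift +13.8° → track 286.6°, groundspeed 175.8 kt
Leg 4: heading 7.5°; drift -5.8° → track 1.7°, groundspeed 195.7 kt
Leg 5: heading 45.7°; drift -13.1° → track 32.6°, groundspeed 178.6 kt
Leg 6: heading 43.3°; drift -12.7° → track 30.6°, groundspeed 180.0 kt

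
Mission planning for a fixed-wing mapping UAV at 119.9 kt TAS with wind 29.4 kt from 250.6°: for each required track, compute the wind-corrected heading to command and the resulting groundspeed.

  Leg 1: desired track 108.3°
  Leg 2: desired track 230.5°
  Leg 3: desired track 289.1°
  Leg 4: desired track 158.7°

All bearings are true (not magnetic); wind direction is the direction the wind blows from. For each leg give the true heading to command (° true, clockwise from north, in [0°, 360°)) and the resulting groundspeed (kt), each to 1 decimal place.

Leg 1: desired track 108.3°; wind correction +8.6° → command heading 116.9°, groundspeed 141.8 kt
Leg 2: desired track 230.5°; wind correction +4.8° → command heading 235.3°, groundspeed 91.9 kt
Leg 3: desired track 289.1°; wind correction -8.8° → command heading 280.3°, groundspeed 95.5 kt
Leg 4: desired track 158.7°; wind correction +14.2° → command heading 172.9°, groundspeed 117.2 kt

Leg 1: heading=116.9°, groundspeed=141.8 kt
Leg 2: heading=235.3°, groundspeed=91.9 kt
Leg 3: heading=280.3°, groundspeed=95.5 kt
Leg 4: heading=172.9°, groundspeed=117.2 kt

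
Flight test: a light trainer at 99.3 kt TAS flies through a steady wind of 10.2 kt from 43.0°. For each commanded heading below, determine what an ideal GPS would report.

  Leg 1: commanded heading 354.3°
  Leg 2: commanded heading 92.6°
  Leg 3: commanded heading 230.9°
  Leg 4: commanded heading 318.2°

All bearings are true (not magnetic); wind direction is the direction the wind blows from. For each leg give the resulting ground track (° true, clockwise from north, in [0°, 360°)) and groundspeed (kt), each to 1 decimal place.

Leg 1: heading 354.3°; drift -4.7° → track 349.6°, groundspeed 92.9 kt
Leg 2: heading 92.6°; drift +4.8° → track 97.4°, groundspeed 93.0 kt
Leg 3: heading 230.9°; drift -0.7° → track 230.2°, groundspeed 109.4 kt
Leg 4: heading 318.2°; drift -5.9° → track 312.3°, groundspeed 98.9 kt

Leg 1: track=349.6°, groundspeed=92.9 kt
Leg 2: track=97.4°, groundspeed=93.0 kt
Leg 3: track=230.2°, groundspeed=109.4 kt
Leg 4: track=312.3°, groundspeed=98.9 kt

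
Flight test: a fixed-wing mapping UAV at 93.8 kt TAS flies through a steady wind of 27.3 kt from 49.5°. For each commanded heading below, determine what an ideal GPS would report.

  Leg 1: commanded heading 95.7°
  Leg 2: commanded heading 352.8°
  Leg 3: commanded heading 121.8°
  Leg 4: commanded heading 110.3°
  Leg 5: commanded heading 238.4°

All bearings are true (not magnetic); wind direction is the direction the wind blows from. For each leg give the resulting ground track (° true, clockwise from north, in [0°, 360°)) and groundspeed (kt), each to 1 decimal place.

Leg 1: heading 95.7°; drift +14.7° → track 110.4°, groundspeed 77.5 kt
Leg 2: heading 352.8°; drift -16.1° → track 336.7°, groundspeed 82.0 kt
Leg 3: heading 121.8°; drift +16.9° → track 138.7°, groundspeed 89.4 kt
Leg 4: heading 110.3°; drift +16.5° → track 126.8°, groundspeed 83.9 kt
Leg 5: heading 238.4°; drift -2.0° → track 236.4°, groundspeed 120.8 kt

Leg 1: track=110.4°, groundspeed=77.5 kt
Leg 2: track=336.7°, groundspeed=82.0 kt
Leg 3: track=138.7°, groundspeed=89.4 kt
Leg 4: track=126.8°, groundspeed=83.9 kt
Leg 5: track=236.4°, groundspeed=120.8 kt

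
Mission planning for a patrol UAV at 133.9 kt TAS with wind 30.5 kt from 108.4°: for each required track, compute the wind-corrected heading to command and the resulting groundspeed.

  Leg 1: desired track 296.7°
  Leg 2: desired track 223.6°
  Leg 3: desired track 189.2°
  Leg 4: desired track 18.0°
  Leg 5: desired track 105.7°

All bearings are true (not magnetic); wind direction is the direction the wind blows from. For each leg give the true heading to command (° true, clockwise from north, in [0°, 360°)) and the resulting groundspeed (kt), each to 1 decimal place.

Leg 1: heading=298.6°, groundspeed=164.0 kt
Leg 2: heading=211.7°, groundspeed=144.0 kt
Leg 3: heading=176.2°, groundspeed=125.6 kt
Leg 4: heading=31.2°, groundspeed=130.6 kt
Leg 5: heading=106.3°, groundspeed=103.4 kt

Leg 1: desired track 296.7°; wind correction +1.9° → command heading 298.6°, groundspeed 164.0 kt
Leg 2: desired track 223.6°; wind correction -11.9° → command heading 211.7°, groundspeed 144.0 kt
Leg 3: desired track 189.2°; wind correction -13.0° → command heading 176.2°, groundspeed 125.6 kt
Leg 4: desired track 18.0°; wind correction +13.2° → command heading 31.2°, groundspeed 130.6 kt
Leg 5: desired track 105.7°; wind correction +0.6° → command heading 106.3°, groundspeed 103.4 kt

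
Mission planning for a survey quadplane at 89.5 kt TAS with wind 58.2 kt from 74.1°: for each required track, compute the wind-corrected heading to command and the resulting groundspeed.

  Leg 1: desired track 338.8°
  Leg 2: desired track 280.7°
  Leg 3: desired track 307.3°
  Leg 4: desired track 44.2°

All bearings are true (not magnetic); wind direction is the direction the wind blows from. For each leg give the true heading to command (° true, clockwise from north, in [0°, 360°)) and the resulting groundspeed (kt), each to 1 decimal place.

Leg 1: desired track 338.8°; wind correction +40.4° → command heading 19.2°, groundspeed 73.6 kt
Leg 2: desired track 280.7°; wind correction +16.9° → command heading 297.6°, groundspeed 137.7 kt
Leg 3: desired track 307.3°; wind correction +31.4° → command heading 338.7°, groundspeed 111.3 kt
Leg 4: desired track 44.2°; wind correction +18.9° → command heading 63.1°, groundspeed 34.2 kt

Leg 1: heading=19.2°, groundspeed=73.6 kt
Leg 2: heading=297.6°, groundspeed=137.7 kt
Leg 3: heading=338.7°, groundspeed=111.3 kt
Leg 4: heading=63.1°, groundspeed=34.2 kt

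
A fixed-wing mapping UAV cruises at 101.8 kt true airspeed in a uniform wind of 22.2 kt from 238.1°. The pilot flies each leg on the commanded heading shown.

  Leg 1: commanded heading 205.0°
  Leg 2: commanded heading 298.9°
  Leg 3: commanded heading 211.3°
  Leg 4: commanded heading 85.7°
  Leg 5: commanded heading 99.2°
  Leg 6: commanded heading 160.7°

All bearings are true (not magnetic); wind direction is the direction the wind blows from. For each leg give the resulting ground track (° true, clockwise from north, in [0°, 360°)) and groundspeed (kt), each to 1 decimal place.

Leg 1: track=196.7°, groundspeed=84.1 kt
Leg 2: track=310.9°, groundspeed=93.0 kt
Leg 3: track=204.3°, groundspeed=82.6 kt
Leg 4: track=80.9°, groundspeed=121.9 kt
Leg 5: track=92.2°, groundspeed=119.4 kt
Leg 6: track=148.1°, groundspeed=99.3 kt

Leg 1: heading 205.0°; drift -8.3° → track 196.7°, groundspeed 84.1 kt
Leg 2: heading 298.9°; drift +12.0° → track 310.9°, groundspeed 93.0 kt
Leg 3: heading 211.3°; drift -7.0° → track 204.3°, groundspeed 82.6 kt
Leg 4: heading 85.7°; drift -4.8° → track 80.9°, groundspeed 121.9 kt
Leg 5: heading 99.2°; drift -7.0° → track 92.2°, groundspeed 119.4 kt
Leg 6: heading 160.7°; drift -12.6° → track 148.1°, groundspeed 99.3 kt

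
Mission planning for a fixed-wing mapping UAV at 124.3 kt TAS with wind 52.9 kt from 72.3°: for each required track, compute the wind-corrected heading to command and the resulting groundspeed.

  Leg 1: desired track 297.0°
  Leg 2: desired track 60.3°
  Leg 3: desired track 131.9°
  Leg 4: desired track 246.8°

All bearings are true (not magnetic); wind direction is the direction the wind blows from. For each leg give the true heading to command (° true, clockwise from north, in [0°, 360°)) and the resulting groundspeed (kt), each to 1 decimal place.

Leg 1: heading=314.4°, groundspeed=156.2 kt
Leg 2: heading=65.4°, groundspeed=72.1 kt
Leg 3: heading=110.4°, groundspeed=88.9 kt
Leg 4: heading=244.5°, groundspeed=176.9 kt

Leg 1: desired track 297.0°; wind correction +17.4° → command heading 314.4°, groundspeed 156.2 kt
Leg 2: desired track 60.3°; wind correction +5.1° → command heading 65.4°, groundspeed 72.1 kt
Leg 3: desired track 131.9°; wind correction -21.5° → command heading 110.4°, groundspeed 88.9 kt
Leg 4: desired track 246.8°; wind correction -2.3° → command heading 244.5°, groundspeed 176.9 kt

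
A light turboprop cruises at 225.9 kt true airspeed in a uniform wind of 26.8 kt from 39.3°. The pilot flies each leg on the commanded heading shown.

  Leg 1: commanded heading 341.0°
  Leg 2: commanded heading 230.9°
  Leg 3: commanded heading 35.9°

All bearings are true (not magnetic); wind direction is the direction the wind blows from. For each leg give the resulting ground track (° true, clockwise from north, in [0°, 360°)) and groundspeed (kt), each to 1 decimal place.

Leg 1: heading 341.0°; drift -6.1° → track 334.9°, groundspeed 213.0 kt
Leg 2: heading 230.9°; drift -1.2° → track 229.7°, groundspeed 252.2 kt
Leg 3: heading 35.9°; drift -0.5° → track 35.4°, groundspeed 199.2 kt

Leg 1: track=334.9°, groundspeed=213.0 kt
Leg 2: track=229.7°, groundspeed=252.2 kt
Leg 3: track=35.4°, groundspeed=199.2 kt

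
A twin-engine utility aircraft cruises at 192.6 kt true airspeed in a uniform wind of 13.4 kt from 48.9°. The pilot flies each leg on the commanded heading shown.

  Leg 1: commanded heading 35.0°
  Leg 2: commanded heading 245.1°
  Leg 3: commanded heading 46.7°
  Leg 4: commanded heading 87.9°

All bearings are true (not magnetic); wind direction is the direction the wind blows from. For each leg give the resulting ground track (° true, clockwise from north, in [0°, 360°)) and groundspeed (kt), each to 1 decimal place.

Leg 1: track=34.0°, groundspeed=179.6 kt
Leg 2: track=244.1°, groundspeed=205.5 kt
Leg 3: track=46.5°, groundspeed=179.2 kt
Leg 4: track=90.6°, groundspeed=182.4 kt

Leg 1: heading 35.0°; drift -1.0° → track 34.0°, groundspeed 179.6 kt
Leg 2: heading 245.1°; drift -1.0° → track 244.1°, groundspeed 205.5 kt
Leg 3: heading 46.7°; drift -0.2° → track 46.5°, groundspeed 179.2 kt
Leg 4: heading 87.9°; drift +2.7° → track 90.6°, groundspeed 182.4 kt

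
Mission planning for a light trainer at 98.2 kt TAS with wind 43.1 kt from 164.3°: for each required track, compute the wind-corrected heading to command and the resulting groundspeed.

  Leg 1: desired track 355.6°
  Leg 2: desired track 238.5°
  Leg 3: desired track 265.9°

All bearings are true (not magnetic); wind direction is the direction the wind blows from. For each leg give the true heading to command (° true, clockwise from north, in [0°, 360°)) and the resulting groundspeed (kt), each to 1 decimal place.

Leg 1: desired track 355.6°; wind correction +4.9° → command heading 0.5°, groundspeed 140.1 kt
Leg 2: desired track 238.5°; wind correction -25.0° → command heading 213.5°, groundspeed 77.3 kt
Leg 3: desired track 265.9°; wind correction -25.5° → command heading 240.4°, groundspeed 97.3 kt

Leg 1: heading=0.5°, groundspeed=140.1 kt
Leg 2: heading=213.5°, groundspeed=77.3 kt
Leg 3: heading=240.4°, groundspeed=97.3 kt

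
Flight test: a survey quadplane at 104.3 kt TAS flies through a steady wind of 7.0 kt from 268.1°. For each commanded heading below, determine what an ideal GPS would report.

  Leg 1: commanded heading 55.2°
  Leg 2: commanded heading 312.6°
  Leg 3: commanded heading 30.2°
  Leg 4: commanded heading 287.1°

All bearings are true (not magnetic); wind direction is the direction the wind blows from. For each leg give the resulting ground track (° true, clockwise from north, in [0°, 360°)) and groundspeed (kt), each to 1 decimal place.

Leg 1: heading 55.2°; drift +2.0° → track 57.2°, groundspeed 110.2 kt
Leg 2: heading 312.6°; drift +2.8° → track 315.4°, groundspeed 99.4 kt
Leg 3: heading 30.2°; drift +3.1° → track 33.3°, groundspeed 108.2 kt
Leg 4: heading 287.1°; drift +1.3° → track 288.4°, groundspeed 97.7 kt

Leg 1: track=57.2°, groundspeed=110.2 kt
Leg 2: track=315.4°, groundspeed=99.4 kt
Leg 3: track=33.3°, groundspeed=108.2 kt
Leg 4: track=288.4°, groundspeed=97.7 kt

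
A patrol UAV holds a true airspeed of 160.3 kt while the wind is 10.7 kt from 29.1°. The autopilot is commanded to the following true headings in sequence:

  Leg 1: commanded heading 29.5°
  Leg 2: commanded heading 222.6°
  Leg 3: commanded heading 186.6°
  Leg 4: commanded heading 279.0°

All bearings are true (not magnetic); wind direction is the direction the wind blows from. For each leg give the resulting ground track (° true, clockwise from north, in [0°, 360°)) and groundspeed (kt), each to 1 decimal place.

Leg 1: track=29.5°, groundspeed=149.6 kt
Leg 2: track=221.8°, groundspeed=170.7 kt
Leg 3: track=188.0°, groundspeed=170.2 kt
Leg 4: track=275.5°, groundspeed=164.3 kt

Leg 1: heading 29.5°; drift +0.0° → track 29.5°, groundspeed 149.6 kt
Leg 2: heading 222.6°; drift -0.8° → track 221.8°, groundspeed 170.7 kt
Leg 3: heading 186.6°; drift +1.4° → track 188.0°, groundspeed 170.2 kt
Leg 4: heading 279.0°; drift -3.5° → track 275.5°, groundspeed 164.3 kt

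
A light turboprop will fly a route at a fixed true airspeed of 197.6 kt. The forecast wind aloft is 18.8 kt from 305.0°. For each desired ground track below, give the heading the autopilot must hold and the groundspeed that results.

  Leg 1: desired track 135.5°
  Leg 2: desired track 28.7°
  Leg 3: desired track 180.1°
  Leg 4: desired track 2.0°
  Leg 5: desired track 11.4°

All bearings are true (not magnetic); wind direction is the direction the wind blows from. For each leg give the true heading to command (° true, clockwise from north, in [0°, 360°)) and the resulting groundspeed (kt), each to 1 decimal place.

Leg 1: heading=136.5°, groundspeed=216.1 kt
Leg 2: heading=23.3°, groundspeed=194.7 kt
Leg 3: heading=184.6°, groundspeed=207.8 kt
Leg 4: heading=357.4°, groundspeed=186.7 kt
Leg 5: heading=6.4°, groundspeed=189.3 kt

Leg 1: desired track 135.5°; wind correction +1.0° → command heading 136.5°, groundspeed 216.1 kt
Leg 2: desired track 28.7°; wind correction -5.4° → command heading 23.3°, groundspeed 194.7 kt
Leg 3: desired track 180.1°; wind correction +4.5° → command heading 184.6°, groundspeed 207.8 kt
Leg 4: desired track 2.0°; wind correction -4.6° → command heading 357.4°, groundspeed 186.7 kt
Leg 5: desired track 11.4°; wind correction -5.0° → command heading 6.4°, groundspeed 189.3 kt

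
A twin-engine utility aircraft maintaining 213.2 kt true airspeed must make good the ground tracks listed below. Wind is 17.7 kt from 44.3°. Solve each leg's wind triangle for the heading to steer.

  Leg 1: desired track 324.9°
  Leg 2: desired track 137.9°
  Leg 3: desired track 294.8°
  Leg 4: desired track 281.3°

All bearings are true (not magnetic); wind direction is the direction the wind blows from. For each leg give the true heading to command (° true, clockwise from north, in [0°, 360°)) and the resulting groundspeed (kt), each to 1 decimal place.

Leg 1: heading=329.6°, groundspeed=209.2 kt
Leg 2: heading=133.1°, groundspeed=213.6 kt
Leg 3: heading=299.3°, groundspeed=218.5 kt
Leg 4: heading=285.3°, groundspeed=222.3 kt

Leg 1: desired track 324.9°; wind correction +4.7° → command heading 329.6°, groundspeed 209.2 kt
Leg 2: desired track 137.9°; wind correction -4.8° → command heading 133.1°, groundspeed 213.6 kt
Leg 3: desired track 294.8°; wind correction +4.5° → command heading 299.3°, groundspeed 218.5 kt
Leg 4: desired track 281.3°; wind correction +4.0° → command heading 285.3°, groundspeed 222.3 kt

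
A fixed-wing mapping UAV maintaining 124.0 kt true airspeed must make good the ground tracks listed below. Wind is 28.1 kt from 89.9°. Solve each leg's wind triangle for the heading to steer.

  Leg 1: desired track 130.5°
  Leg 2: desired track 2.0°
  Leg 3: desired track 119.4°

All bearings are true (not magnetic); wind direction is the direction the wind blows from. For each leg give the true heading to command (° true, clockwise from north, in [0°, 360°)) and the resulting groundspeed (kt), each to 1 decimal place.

Leg 1: desired track 130.5°; wind correction -8.5° → command heading 122.0°, groundspeed 101.3 kt
Leg 2: desired track 2.0°; wind correction +13.1° → command heading 15.1°, groundspeed 119.7 kt
Leg 3: desired track 119.4°; wind correction -6.4° → command heading 113.0°, groundspeed 98.8 kt

Leg 1: heading=122.0°, groundspeed=101.3 kt
Leg 2: heading=15.1°, groundspeed=119.7 kt
Leg 3: heading=113.0°, groundspeed=98.8 kt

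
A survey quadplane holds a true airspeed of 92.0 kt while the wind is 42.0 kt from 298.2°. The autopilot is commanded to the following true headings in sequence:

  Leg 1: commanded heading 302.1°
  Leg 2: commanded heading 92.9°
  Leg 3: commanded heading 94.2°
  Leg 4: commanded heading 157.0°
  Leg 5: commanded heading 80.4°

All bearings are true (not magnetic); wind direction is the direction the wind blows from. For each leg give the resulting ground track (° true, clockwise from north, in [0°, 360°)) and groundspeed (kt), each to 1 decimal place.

Leg 1: heading 302.1°; drift +3.3° → track 305.4°, groundspeed 50.2 kt
Leg 2: heading 92.9°; drift +7.9° → track 100.8°, groundspeed 131.2 kt
Leg 3: heading 94.2°; drift +7.5° → track 101.7°, groundspeed 131.5 kt
Leg 4: heading 157.0°; drift -11.9° → track 145.1°, groundspeed 127.5 kt
Leg 5: heading 80.4°; drift +11.6° → track 92.0°, groundspeed 127.8 kt

Leg 1: track=305.4°, groundspeed=50.2 kt
Leg 2: track=100.8°, groundspeed=131.2 kt
Leg 3: track=101.7°, groundspeed=131.5 kt
Leg 4: track=145.1°, groundspeed=127.5 kt
Leg 5: track=92.0°, groundspeed=127.8 kt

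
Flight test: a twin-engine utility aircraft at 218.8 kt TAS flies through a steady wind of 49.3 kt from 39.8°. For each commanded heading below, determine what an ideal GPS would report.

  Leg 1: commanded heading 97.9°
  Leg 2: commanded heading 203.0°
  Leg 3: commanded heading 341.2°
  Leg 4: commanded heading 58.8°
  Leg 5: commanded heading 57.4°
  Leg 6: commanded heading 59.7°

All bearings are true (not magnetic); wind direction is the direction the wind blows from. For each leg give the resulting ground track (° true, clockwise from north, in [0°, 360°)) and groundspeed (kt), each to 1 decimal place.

Leg 1: track=110.2°, groundspeed=197.2 kt
Leg 2: track=206.1°, groundspeed=266.4 kt
Leg 3: track=328.9°, groundspeed=197.6 kt
Leg 4: track=64.1°, groundspeed=172.9 kt
Leg 5: track=62.4°, groundspeed=172.5 kt
Leg 6: track=65.3°, groundspeed=173.3 kt

Leg 1: heading 97.9°; drift +12.3° → track 110.2°, groundspeed 197.2 kt
Leg 2: heading 203.0°; drift +3.1° → track 206.1°, groundspeed 266.4 kt
Leg 3: heading 341.2°; drift -12.3° → track 328.9°, groundspeed 197.6 kt
Leg 4: heading 58.8°; drift +5.3° → track 64.1°, groundspeed 172.9 kt
Leg 5: heading 57.4°; drift +5.0° → track 62.4°, groundspeed 172.5 kt
Leg 6: heading 59.7°; drift +5.6° → track 65.3°, groundspeed 173.3 kt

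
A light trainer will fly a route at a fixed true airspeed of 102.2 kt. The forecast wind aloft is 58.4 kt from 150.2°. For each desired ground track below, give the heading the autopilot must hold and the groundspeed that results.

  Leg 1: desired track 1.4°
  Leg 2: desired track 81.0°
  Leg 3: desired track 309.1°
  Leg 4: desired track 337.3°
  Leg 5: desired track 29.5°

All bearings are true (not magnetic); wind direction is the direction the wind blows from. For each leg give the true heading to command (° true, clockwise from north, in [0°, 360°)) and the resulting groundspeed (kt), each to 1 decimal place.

Leg 1: heading=18.6°, groundspeed=147.6 kt
Leg 2: heading=113.3°, groundspeed=65.7 kt
Leg 3: heading=297.2°, groundspeed=154.5 kt
Leg 4: heading=341.4°, groundspeed=159.9 kt
Leg 5: heading=58.9°, groundspeed=118.8 kt

Leg 1: desired track 1.4°; wind correction +17.2° → command heading 18.6°, groundspeed 147.6 kt
Leg 2: desired track 81.0°; wind correction +32.3° → command heading 113.3°, groundspeed 65.7 kt
Leg 3: desired track 309.1°; wind correction -11.9° → command heading 297.2°, groundspeed 154.5 kt
Leg 4: desired track 337.3°; wind correction +4.1° → command heading 341.4°, groundspeed 159.9 kt
Leg 5: desired track 29.5°; wind correction +29.4° → command heading 58.9°, groundspeed 118.8 kt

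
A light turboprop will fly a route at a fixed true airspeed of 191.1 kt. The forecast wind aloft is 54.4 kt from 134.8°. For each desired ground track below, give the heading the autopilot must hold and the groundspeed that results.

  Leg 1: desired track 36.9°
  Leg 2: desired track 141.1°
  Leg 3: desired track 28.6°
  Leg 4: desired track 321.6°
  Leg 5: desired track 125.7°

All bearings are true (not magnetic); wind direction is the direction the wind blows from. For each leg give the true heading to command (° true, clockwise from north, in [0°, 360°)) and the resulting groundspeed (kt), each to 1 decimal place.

Leg 1: desired track 36.9°; wind correction +16.4° → command heading 53.3°, groundspeed 190.8 kt
Leg 2: desired track 141.1°; wind correction -1.8° → command heading 139.3°, groundspeed 136.9 kt
Leg 3: desired track 28.6°; wind correction +15.9° → command heading 44.5°, groundspeed 199.0 kt
Leg 4: desired track 321.6°; wind correction +1.9° → command heading 323.5°, groundspeed 245.0 kt
Leg 5: desired track 125.7°; wind correction +2.6° → command heading 128.3°, groundspeed 137.2 kt

Leg 1: heading=53.3°, groundspeed=190.8 kt
Leg 2: heading=139.3°, groundspeed=136.9 kt
Leg 3: heading=44.5°, groundspeed=199.0 kt
Leg 4: heading=323.5°, groundspeed=245.0 kt
Leg 5: heading=128.3°, groundspeed=137.2 kt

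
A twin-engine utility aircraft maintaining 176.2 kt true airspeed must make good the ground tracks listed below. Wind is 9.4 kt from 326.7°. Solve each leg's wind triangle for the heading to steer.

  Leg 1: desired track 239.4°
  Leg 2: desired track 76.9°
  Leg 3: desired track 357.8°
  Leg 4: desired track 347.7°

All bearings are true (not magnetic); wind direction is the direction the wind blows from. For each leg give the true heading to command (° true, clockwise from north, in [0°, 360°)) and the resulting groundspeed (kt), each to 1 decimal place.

Leg 1: heading=242.5°, groundspeed=175.5 kt
Leg 2: heading=74.0°, groundspeed=179.2 kt
Leg 3: heading=356.2°, groundspeed=168.1 kt
Leg 4: heading=346.6°, groundspeed=167.4 kt

Leg 1: desired track 239.4°; wind correction +3.1° → command heading 242.5°, groundspeed 175.5 kt
Leg 2: desired track 76.9°; wind correction -2.9° → command heading 74.0°, groundspeed 179.2 kt
Leg 3: desired track 357.8°; wind correction -1.6° → command heading 356.2°, groundspeed 168.1 kt
Leg 4: desired track 347.7°; wind correction -1.1° → command heading 346.6°, groundspeed 167.4 kt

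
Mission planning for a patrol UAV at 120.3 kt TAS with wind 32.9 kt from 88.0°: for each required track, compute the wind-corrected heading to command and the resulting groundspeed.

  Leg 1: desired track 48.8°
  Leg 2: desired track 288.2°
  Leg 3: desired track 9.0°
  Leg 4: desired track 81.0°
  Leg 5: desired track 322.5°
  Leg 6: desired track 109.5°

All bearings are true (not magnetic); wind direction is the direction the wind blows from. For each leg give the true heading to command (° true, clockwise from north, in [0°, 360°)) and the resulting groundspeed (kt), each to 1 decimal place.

Leg 1: heading=58.8°, groundspeed=93.0 kt
Leg 2: heading=293.6°, groundspeed=150.6 kt
Leg 3: heading=24.6°, groundspeed=109.6 kt
Leg 4: heading=82.9°, groundspeed=87.6 kt
Leg 5: heading=335.4°, groundspeed=136.4 kt
Leg 6: heading=103.7°, groundspeed=89.1 kt

Leg 1: desired track 48.8°; wind correction +10.0° → command heading 58.8°, groundspeed 93.0 kt
Leg 2: desired track 288.2°; wind correction +5.4° → command heading 293.6°, groundspeed 150.6 kt
Leg 3: desired track 9.0°; wind correction +15.6° → command heading 24.6°, groundspeed 109.6 kt
Leg 4: desired track 81.0°; wind correction +1.9° → command heading 82.9°, groundspeed 87.6 kt
Leg 5: desired track 322.5°; wind correction +12.9° → command heading 335.4°, groundspeed 136.4 kt
Leg 6: desired track 109.5°; wind correction -5.8° → command heading 103.7°, groundspeed 89.1 kt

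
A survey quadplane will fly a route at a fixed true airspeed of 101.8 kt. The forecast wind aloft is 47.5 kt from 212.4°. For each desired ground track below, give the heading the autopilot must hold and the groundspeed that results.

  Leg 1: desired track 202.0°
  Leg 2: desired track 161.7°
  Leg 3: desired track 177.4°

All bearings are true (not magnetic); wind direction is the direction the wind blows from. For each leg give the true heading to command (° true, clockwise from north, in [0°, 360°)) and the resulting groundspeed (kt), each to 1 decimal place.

Leg 1: heading=206.8°, groundspeed=54.7 kt
Leg 2: heading=182.9°, groundspeed=64.8 kt
Leg 3: heading=192.9°, groundspeed=59.2 kt

Leg 1: desired track 202.0°; wind correction +4.8° → command heading 206.8°, groundspeed 54.7 kt
Leg 2: desired track 161.7°; wind correction +21.2° → command heading 182.9°, groundspeed 64.8 kt
Leg 3: desired track 177.4°; wind correction +15.5° → command heading 192.9°, groundspeed 59.2 kt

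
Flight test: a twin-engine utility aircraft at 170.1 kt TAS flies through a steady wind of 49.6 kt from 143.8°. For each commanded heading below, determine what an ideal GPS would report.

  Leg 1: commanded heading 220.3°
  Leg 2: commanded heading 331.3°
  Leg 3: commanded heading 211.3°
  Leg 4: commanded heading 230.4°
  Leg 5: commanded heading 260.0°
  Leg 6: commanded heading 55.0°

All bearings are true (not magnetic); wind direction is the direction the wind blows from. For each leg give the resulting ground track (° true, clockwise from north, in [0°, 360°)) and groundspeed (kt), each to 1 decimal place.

Leg 1: track=237.2°, groundspeed=165.7 kt
Leg 2: track=329.6°, groundspeed=219.4 kt
Leg 3: track=228.2°, groundspeed=157.9 kt
Leg 4: track=246.9°, groundspeed=174.3 kt
Leg 5: track=273.1°, groundspeed=197.1 kt
Leg 6: track=38.7°, groundspeed=176.2 kt

Leg 1: heading 220.3°; drift +16.9° → track 237.2°, groundspeed 165.7 kt
Leg 2: heading 331.3°; drift -1.7° → track 329.6°, groundspeed 219.4 kt
Leg 3: heading 211.3°; drift +16.9° → track 228.2°, groundspeed 157.9 kt
Leg 4: heading 230.4°; drift +16.5° → track 246.9°, groundspeed 174.3 kt
Leg 5: heading 260.0°; drift +13.1° → track 273.1°, groundspeed 197.1 kt
Leg 6: heading 55.0°; drift -16.3° → track 38.7°, groundspeed 176.2 kt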